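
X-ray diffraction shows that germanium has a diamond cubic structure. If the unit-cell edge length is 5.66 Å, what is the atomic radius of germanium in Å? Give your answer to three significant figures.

1.23 Å

In a diamond cubic lattice, nearest neighbors lie along the body diagonal with √3·a = 8r.
r = √3·a/8 = 1.7321 × 5.66 / 8 = 1.23 Å.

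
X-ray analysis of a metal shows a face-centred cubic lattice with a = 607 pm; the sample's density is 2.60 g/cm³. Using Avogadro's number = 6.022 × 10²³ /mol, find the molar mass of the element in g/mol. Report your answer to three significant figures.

An FCC cell has Z = 4 atoms; a = 6.070 × 10^-8 cm.
M = ρ·N_A·a³/Z = 2.60 × 6.022 × 10²³ × 2.236 × 10^-22 / 4 = 87.5 g/mol.

87.5 g/mol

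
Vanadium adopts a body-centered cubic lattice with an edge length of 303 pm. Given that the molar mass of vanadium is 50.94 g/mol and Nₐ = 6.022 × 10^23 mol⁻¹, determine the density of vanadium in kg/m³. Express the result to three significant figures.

6080 kg/m³

A BCC unit cell contains Z = 2 atoms.
Cell volume: a³ = (303 pm)³ = (3.030 × 10^-8 cm)³ = 2.782 × 10^-23 cm³.
ρ = Z·M/(N_A·a³) = 2 × 50.94 / (6.022 × 10²³ × 2.782 × 10^-23) = 6.082 g/cm³ = 6080 kg/m³.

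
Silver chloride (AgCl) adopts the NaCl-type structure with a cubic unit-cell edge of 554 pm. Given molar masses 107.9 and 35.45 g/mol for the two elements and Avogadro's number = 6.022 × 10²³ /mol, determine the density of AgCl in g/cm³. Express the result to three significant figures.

The NaCl-type structure contains Z = 4 formula units per cell; M(AgCl) = 107.9 + 35.45 = 143.35 g/mol.
a³ = (5.540 × 10^-8 cm)³ = 1.700 × 10^-22 cm³.
ρ = 4 × 143.35 / (6.022 × 10²³ × 1.700 × 10^-22) = 5.600 g/cm³.

5.60 g/cm³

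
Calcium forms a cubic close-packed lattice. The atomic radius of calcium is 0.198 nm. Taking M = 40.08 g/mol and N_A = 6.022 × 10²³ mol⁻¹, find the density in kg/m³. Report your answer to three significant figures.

1520 kg/m³

In an FCC lattice, atoms touch along the face diagonal, so √2·a = 4r, giving a = 0.5600 nm = 5.600 × 10^-8 cm.
With Z = 4, ρ = Z·M/(N_A·a³) = 4 × 40.08 / (6.022 × 10²³ × 1.756 × 10^-22) = 1.516 g/cm³ = 1520 kg/m³.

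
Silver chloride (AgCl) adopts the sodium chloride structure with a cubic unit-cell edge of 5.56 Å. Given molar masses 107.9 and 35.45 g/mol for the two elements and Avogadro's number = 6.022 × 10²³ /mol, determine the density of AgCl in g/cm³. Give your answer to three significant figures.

The sodium chloride structure contains Z = 4 formula units per cell; M(AgCl) = 107.9 + 35.45 = 143.35 g/mol.
a³ = (5.560 × 10^-8 cm)³ = 1.719 × 10^-22 cm³.
ρ = 4 × 143.35 / (6.022 × 10²³ × 1.719 × 10^-22) = 5.540 g/cm³.

5.54 g/cm³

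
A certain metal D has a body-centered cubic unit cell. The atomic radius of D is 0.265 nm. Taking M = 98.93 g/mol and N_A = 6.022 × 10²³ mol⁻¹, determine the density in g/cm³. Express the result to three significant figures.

1.43 g/cm³

In a BCC lattice, atoms touch along the body diagonal, so √3·a = 4r, giving a = 0.6120 nm = 6.120 × 10^-8 cm.
With Z = 2, ρ = Z·M/(N_A·a³) = 2 × 98.93 / (6.022 × 10²³ × 2.292 × 10^-22) = 1.433 g/cm³.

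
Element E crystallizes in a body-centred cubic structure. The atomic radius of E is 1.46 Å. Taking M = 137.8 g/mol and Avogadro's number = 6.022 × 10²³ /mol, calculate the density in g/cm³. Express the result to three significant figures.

In a BCC lattice, atoms touch along the body diagonal, so √3·a = 4r, giving a = 3.372 Å = 3.372 × 10^-8 cm.
With Z = 2, ρ = Z·M/(N_A·a³) = 2 × 137.8 / (6.022 × 10²³ × 3.833 × 10^-23) = 11.94 g/cm³.

11.9 g/cm³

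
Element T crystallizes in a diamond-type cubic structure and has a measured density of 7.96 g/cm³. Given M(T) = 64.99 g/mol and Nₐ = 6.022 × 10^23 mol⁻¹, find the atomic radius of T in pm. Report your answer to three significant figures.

103 pm

For a diamond cubic cell (Z = 8), a³ = Z·M/(N_A·ρ) = 8 × 64.99 / (6.022 × 10²³ × 7.960) = 1.085 × 10^-22 cm³, so a = 4.769 × 10^-8 cm = 476.9 pm.
Nearest neighbors lie along the body diagonal with √3·a = 8r, so r = 0.2165 × a = 103 pm.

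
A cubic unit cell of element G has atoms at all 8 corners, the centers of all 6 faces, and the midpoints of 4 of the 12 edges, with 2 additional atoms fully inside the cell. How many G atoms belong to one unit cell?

7

Corner atoms are shared by 8 cells (1/8 each), face atoms by 2 (1/2 each), edge atoms by 4 (1/4 each), interior atoms are unshared.
Net atoms = 8 × 1/8 + 6 × 1/2 + 4 × 1/4 + 2 = 1 + 3 + 1 + 2 = 7.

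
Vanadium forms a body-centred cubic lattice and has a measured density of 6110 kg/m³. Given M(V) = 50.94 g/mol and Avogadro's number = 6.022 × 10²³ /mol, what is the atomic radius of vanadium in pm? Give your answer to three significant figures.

131 pm

For a BCC cell (Z = 2), a³ = Z·M/(N_A·ρ) = 2 × 50.94 / (6.022 × 10²³ × 6.110) = 2.769 × 10^-23 cm³, so a = 3.025 × 10^-8 cm = 302.5 pm.
Atoms touch along the body diagonal, so √3·a = 4r, so r = 0.4330 × a = 131 pm.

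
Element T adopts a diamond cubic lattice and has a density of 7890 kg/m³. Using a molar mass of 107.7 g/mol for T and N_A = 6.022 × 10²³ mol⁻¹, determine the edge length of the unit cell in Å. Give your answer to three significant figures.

With Z = 8 atoms per diamond cubic cell, a³ = Z·M/(N_A·ρ) = 8 × 107.7 / (6.022 × 10²³ × 7.890 g/cm³) = 1.813 × 10^-22 cm³.
a = (1.813 × 10^-22)^(1/3) = 5.660 × 10^-8 cm = 5.66 Å.

5.66 Å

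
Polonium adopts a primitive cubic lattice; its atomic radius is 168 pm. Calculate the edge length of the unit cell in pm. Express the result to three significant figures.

336 pm

In a simple cubic lattice, atoms touch along the cell edge, so a = 2r.
a = 2r = 2 × 168 = 336 pm.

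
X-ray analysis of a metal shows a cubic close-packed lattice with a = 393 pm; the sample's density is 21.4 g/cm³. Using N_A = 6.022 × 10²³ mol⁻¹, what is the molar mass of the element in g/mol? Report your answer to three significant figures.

196 g/mol

An FCC cell has Z = 4 atoms; a = 3.930 × 10^-8 cm.
M = ρ·N_A·a³/Z = 21.4 × 6.022 × 10²³ × 6.070 × 10^-23 / 4 = 196 g/mol.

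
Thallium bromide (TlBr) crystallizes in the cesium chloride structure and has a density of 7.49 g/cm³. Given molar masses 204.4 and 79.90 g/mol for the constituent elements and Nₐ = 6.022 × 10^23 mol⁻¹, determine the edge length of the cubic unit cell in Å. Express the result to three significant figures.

M(TlBr) = 284.3 g/mol; Z = 1 formula unit per cell.
a³ = Z·M/(N_A·ρ) = 1 × 284.3 / (6.022 × 10²³ × 7.49) = 6.303 × 10^-23 cm³, so a = 3.980 × 10^-8 cm = 3.98 Å.

3.98 Å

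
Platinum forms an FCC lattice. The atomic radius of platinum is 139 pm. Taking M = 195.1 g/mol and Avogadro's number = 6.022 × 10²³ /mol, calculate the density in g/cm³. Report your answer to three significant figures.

In an FCC lattice, atoms touch along the face diagonal, so √2·a = 4r, giving a = 393.2 pm = 3.932 × 10^-8 cm.
With Z = 4, ρ = Z·M/(N_A·a³) = 4 × 195.1 / (6.022 × 10²³ × 6.077 × 10^-23) = 21.33 g/cm³.

21.3 g/cm³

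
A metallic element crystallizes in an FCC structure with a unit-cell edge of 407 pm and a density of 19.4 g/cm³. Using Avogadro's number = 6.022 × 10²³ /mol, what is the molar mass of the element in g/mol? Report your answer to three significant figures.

197 g/mol

An FCC cell has Z = 4 atoms; a = 4.070 × 10^-8 cm.
M = ρ·N_A·a³/Z = 19.4 × 6.022 × 10²³ × 6.742 × 10^-23 / 4 = 197 g/mol.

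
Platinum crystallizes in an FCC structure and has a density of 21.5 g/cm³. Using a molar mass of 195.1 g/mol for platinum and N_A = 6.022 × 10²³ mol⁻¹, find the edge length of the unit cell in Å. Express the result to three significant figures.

3.92 Å

With Z = 4 atoms per FCC cell, a³ = Z·M/(N_A·ρ) = 4 × 195.1 / (6.022 × 10²³ × 21.50 g/cm³) = 6.028 × 10^-23 cm³.
a = (6.028 × 10^-23)^(1/3) = 3.921 × 10^-8 cm = 3.92 Å.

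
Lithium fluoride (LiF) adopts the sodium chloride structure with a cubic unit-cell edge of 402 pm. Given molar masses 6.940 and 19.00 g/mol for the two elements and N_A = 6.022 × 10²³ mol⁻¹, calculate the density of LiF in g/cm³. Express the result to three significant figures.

2.65 g/cm³

The sodium chloride structure contains Z = 4 formula units per cell; M(LiF) = 6.940 + 19.00 = 25.94 g/mol.
a³ = (4.020 × 10^-8 cm)³ = 6.496 × 10^-23 cm³.
ρ = 4 × 25.94 / (6.022 × 10²³ × 6.496 × 10^-23) = 2.652 g/cm³.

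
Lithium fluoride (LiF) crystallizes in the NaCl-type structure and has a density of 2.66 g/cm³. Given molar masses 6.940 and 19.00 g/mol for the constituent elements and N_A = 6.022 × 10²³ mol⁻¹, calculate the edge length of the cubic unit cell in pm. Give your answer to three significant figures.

M(LiF) = 25.94 g/mol; Z = 4 formula units per cell.
a³ = Z·M/(N_A·ρ) = 4 × 25.94 / (6.022 × 10²³ × 2.66) = 6.478 × 10^-23 cm³, so a = 4.016 × 10^-8 cm = 402 pm.

402 pm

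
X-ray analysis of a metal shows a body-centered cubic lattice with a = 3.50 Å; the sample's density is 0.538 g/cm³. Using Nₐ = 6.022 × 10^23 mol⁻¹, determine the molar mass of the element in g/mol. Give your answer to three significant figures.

A BCC cell has Z = 2 atoms; a = 3.500 × 10^-8 cm.
M = ρ·N_A·a³/Z = 0.538 × 6.022 × 10²³ × 4.288 × 10^-23 / 2 = 6.95 g/mol.

6.95 g/mol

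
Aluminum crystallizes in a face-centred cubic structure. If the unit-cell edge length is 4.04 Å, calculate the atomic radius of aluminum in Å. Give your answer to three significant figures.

1.43 Å

In an FCC lattice, atoms touch along the face diagonal, so √2·a = 4r.
r = √2·a/4 = 1.4142 × 4.04 / 4 = 1.43 Å.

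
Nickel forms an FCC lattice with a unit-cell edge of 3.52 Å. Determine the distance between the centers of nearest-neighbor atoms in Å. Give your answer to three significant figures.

In an FCC structure, atoms touch along the face diagonal, so √2·a = 4r; the nearest-neighbor distance equals 2r = 0.7071·a.
d = 0.7071 × 3.52 = 2.49 Å.

2.49 Å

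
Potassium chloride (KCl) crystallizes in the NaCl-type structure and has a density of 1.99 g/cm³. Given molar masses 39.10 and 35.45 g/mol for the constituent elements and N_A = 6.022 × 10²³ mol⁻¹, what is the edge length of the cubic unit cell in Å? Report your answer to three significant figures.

6.29 Å

M(KCl) = 74.55 g/mol; Z = 4 formula units per cell.
a³ = Z·M/(N_A·ρ) = 4 × 74.55 / (6.022 × 10²³ × 1.99) = 2.488 × 10^-22 cm³, so a = 6.290 × 10^-8 cm = 6.29 Å.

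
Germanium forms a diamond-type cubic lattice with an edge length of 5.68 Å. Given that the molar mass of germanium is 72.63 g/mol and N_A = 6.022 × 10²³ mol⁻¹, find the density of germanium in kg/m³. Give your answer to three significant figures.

A diamond cubic unit cell contains Z = 8 atoms.
Cell volume: a³ = (5.68 Å)³ = (5.680 × 10^-8 cm)³ = 1.833 × 10^-22 cm³.
ρ = Z·M/(N_A·a³) = 8 × 72.63 / (6.022 × 10²³ × 1.833 × 10^-22) = 5.265 g/cm³ = 5270 kg/m³.

5270 kg/m³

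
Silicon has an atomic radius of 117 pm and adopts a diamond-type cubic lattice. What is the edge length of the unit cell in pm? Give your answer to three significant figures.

In a diamond cubic lattice, nearest neighbors lie along the body diagonal with √3·a = 8r.
a = 8r/√3 = 8 × 117 / 1.7321 = 540 pm.

540 pm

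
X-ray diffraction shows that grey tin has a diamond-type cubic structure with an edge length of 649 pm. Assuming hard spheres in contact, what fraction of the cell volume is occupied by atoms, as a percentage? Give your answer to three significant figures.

In a diamond cubic lattice nearest neighbors lie along the body diagonal with √3·a = 8r, so r = 0.2165a = 140.5 pm.
Packing fraction = Z·(4/3)πr³ / a³ = 8 × (4/3)π × (140.5)³ / (649)³ = 0.3401 = 34.0%.

34.0%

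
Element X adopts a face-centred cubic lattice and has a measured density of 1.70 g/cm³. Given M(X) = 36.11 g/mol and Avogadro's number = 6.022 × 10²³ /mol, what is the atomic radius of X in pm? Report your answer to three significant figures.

For an FCC cell (Z = 4), a³ = Z·M/(N_A·ρ) = 4 × 36.11 / (6.022 × 10²³ × 1.700) = 1.411 × 10^-22 cm³, so a = 5.206 × 10^-8 cm = 520.6 pm.
Atoms touch along the face diagonal, so √2·a = 4r, so r = 0.3536 × a = 184 pm.

184 pm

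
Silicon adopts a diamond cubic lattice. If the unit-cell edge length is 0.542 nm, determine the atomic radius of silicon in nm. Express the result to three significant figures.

0.117 nm

In a diamond cubic lattice, nearest neighbors lie along the body diagonal with √3·a = 8r.
r = √3·a/8 = 1.7321 × 0.542 / 8 = 0.117 nm.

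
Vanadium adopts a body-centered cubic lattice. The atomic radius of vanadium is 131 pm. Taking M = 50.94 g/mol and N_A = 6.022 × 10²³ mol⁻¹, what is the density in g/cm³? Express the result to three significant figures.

In a BCC lattice, atoms touch along the body diagonal, so √3·a = 4r, giving a = 302.5 pm = 3.025 × 10^-8 cm.
With Z = 2, ρ = Z·M/(N_A·a³) = 2 × 50.94 / (6.022 × 10²³ × 2.769 × 10^-23) = 6.110 g/cm³.

6.11 g/cm³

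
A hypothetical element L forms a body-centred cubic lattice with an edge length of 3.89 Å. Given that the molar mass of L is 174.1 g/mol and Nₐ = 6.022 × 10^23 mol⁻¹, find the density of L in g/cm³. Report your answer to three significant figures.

A BCC unit cell contains Z = 2 atoms.
Cell volume: a³ = (3.89 Å)³ = (3.890 × 10^-8 cm)³ = 5.886 × 10^-23 cm³.
ρ = Z·M/(N_A·a³) = 2 × 174.1 / (6.022 × 10²³ × 5.886 × 10^-23) = 9.823 g/cm³.

9.82 g/cm³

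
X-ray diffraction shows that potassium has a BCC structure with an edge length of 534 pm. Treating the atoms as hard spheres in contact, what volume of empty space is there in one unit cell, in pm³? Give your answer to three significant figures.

In a BCC lattice atoms touch along the body diagonal, so √3·a = 4r, so r = 0.4330a = 231.2 pm.
V_cell = a³ = 1.523 × 10^8 pm³; V_atoms = 2 × (4/3)πr³ = 1.036 × 10^8 pm³.
Empty space = 1.523 × 10^8 − 1.036 × 10^8 = 4.87 × 10^7 pm³.

4.87 × 10^7 pm³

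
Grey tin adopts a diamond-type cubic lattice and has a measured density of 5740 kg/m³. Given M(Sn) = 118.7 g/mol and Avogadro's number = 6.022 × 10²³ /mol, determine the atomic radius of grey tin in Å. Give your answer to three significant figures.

For a diamond cubic cell (Z = 8), a³ = Z·M/(N_A·ρ) = 8 × 118.7 / (6.022 × 10²³ × 5.740) = 2.747 × 10^-22 cm³, so a = 6.501 × 10^-8 cm = 6.501 Å.
Nearest neighbors lie along the body diagonal with √3·a = 8r, so r = 0.2165 × a = 1.41 Å.

1.41 Å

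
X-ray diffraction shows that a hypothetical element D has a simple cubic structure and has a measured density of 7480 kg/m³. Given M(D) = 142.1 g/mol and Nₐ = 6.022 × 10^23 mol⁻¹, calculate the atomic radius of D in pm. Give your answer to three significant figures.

For a simple cubic cell (Z = 1), a³ = Z·M/(N_A·ρ) = 1 × 142.1 / (6.022 × 10²³ × 7.480) = 3.155 × 10^-23 cm³, so a = 3.160 × 10^-8 cm = 316.0 pm.
Atoms touch along the cell edge, so a = 2r, so r = 0.5000 × a = 158 pm.

158 pm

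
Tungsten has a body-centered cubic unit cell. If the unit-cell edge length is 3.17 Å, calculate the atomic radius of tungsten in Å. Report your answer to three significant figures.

1.37 Å

In a BCC lattice, atoms touch along the body diagonal, so √3·a = 4r.
r = √3·a/4 = 1.7321 × 3.17 / 4 = 1.37 Å.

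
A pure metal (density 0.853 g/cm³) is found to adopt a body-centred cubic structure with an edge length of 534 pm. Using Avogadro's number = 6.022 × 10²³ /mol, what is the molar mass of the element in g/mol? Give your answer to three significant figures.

39.1 g/mol

A BCC cell has Z = 2 atoms; a = 5.340 × 10^-8 cm.
M = ρ·N_A·a³/Z = 0.853 × 6.022 × 10²³ × 1.523 × 10^-22 / 2 = 39.1 g/mol.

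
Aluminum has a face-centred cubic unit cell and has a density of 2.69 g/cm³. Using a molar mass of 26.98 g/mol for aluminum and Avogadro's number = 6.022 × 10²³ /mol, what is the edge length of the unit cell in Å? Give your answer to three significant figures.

4.05 Å

With Z = 4 atoms per FCC cell, a³ = Z·M/(N_A·ρ) = 4 × 26.98 / (6.022 × 10²³ × 2.690 g/cm³) = 6.662 × 10^-23 cm³.
a = (6.662 × 10^-23)^(1/3) = 4.054 × 10^-8 cm = 4.05 Å.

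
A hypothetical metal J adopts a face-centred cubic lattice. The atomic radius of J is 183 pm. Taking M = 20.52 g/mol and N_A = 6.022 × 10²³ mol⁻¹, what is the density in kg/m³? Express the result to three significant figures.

983 kg/m³

In an FCC lattice, atoms touch along the face diagonal, so √2·a = 4r, giving a = 517.6 pm = 5.176 × 10^-8 cm.
With Z = 4, ρ = Z·M/(N_A·a³) = 4 × 20.52 / (6.022 × 10²³ × 1.387 × 10^-22) = 0.9829 g/cm³ = 983 kg/m³.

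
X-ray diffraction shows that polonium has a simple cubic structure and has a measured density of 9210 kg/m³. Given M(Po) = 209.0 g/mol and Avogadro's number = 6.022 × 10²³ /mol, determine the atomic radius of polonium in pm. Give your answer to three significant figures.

168 pm

For a simple cubic cell (Z = 1), a³ = Z·M/(N_A·ρ) = 1 × 209.0 / (6.022 × 10²³ × 9.210) = 3.768 × 10^-23 cm³, so a = 3.353 × 10^-8 cm = 335.3 pm.
Atoms touch along the cell edge, so a = 2r, so r = 0.5000 × a = 168 pm.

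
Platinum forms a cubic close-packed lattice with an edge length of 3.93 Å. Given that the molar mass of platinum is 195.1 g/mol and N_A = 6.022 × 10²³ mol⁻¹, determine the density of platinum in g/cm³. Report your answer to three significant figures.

21.4 g/cm³

An FCC unit cell contains Z = 4 atoms.
Cell volume: a³ = (3.93 Å)³ = (3.930 × 10^-8 cm)³ = 6.070 × 10^-23 cm³.
ρ = Z·M/(N_A·a³) = 4 × 195.1 / (6.022 × 10²³ × 6.070 × 10^-23) = 21.35 g/cm³.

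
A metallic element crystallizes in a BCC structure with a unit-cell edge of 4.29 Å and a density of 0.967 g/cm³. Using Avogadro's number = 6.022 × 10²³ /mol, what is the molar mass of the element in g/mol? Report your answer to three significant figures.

23.0 g/mol

A BCC cell has Z = 2 atoms; a = 4.290 × 10^-8 cm.
M = ρ·N_A·a³/Z = 0.967 × 6.022 × 10²³ × 7.895 × 10^-23 / 2 = 23.0 g/mol.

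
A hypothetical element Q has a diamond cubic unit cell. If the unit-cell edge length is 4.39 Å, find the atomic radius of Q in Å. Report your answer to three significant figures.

In a diamond cubic lattice, nearest neighbors lie along the body diagonal with √3·a = 8r.
r = √3·a/8 = 1.7321 × 4.39 / 8 = 0.950 Å.

0.950 Å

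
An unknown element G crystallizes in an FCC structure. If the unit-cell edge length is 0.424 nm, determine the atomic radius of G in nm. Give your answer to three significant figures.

0.150 nm

In an FCC lattice, atoms touch along the face diagonal, so √2·a = 4r.
r = √2·a/4 = 1.4142 × 0.424 / 4 = 0.150 nm.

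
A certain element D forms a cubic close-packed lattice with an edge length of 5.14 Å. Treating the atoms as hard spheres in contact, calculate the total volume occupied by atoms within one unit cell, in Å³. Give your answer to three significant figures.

In an FCC lattice atoms touch along the face diagonal, so √2·a = 4r, so r = 0.3536a = 1.817 Å.
V_atoms = Z × (4/3)πr³ = 4 × (4/3)π × (1.817)³ = 101 Å³.

101 Å³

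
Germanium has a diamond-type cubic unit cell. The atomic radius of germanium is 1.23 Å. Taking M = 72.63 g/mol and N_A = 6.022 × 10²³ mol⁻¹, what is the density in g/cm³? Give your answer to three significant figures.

In a diamond cubic lattice, nearest neighbors lie along the body diagonal with √3·a = 8r, giving a = 5.681 Å = 5.681 × 10^-8 cm.
With Z = 8, ρ = Z·M/(N_A·a³) = 8 × 72.63 / (6.022 × 10²³ × 1.834 × 10^-22) = 5.262 g/cm³.

5.26 g/cm³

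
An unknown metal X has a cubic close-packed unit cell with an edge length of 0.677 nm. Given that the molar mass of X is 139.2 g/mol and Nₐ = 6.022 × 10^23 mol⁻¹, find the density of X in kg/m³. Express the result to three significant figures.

An FCC unit cell contains Z = 4 atoms.
Cell volume: a³ = (0.677 nm)³ = (6.770 × 10^-8 cm)³ = 3.103 × 10^-22 cm³.
ρ = Z·M/(N_A·a³) = 4 × 139.2 / (6.022 × 10²³ × 3.103 × 10^-22) = 2.980 g/cm³ = 2980 kg/m³.

2980 kg/m³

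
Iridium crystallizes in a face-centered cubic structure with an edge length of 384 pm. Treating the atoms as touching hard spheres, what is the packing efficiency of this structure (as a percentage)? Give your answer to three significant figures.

74.0%

In an FCC lattice atoms touch along the face diagonal, so √2·a = 4r, so r = 0.3536a = 135.8 pm.
Packing fraction = Z·(4/3)πr³ / a³ = 4 × (4/3)π × (135.8)³ / (384)³ = 0.7405 = 74.0%.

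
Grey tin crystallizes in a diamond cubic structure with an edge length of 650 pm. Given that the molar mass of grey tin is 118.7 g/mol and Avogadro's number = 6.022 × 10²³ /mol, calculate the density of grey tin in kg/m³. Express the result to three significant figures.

A diamond cubic unit cell contains Z = 8 atoms.
Cell volume: a³ = (650 pm)³ = (6.500 × 10^-8 cm)³ = 2.746 × 10^-22 cm³.
ρ = Z·M/(N_A·a³) = 8 × 118.7 / (6.022 × 10²³ × 2.746 × 10^-22) = 5.742 g/cm³ = 5740 kg/m³.

5740 kg/m³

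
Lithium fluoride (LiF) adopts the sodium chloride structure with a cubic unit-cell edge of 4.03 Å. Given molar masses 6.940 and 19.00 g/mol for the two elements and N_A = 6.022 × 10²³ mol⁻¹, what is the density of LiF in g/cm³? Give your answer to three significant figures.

2.63 g/cm³

The sodium chloride structure contains Z = 4 formula units per cell; M(LiF) = 6.940 + 19.00 = 25.94 g/mol.
a³ = (4.030 × 10^-8 cm)³ = 6.545 × 10^-23 cm³.
ρ = 4 × 25.94 / (6.022 × 10²³ × 6.545 × 10^-23) = 2.633 g/cm³.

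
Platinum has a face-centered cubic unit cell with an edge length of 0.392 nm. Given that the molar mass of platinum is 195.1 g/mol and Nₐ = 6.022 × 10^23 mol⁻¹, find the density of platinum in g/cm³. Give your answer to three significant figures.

21.5 g/cm³

An FCC unit cell contains Z = 4 atoms.
Cell volume: a³ = (0.392 nm)³ = (3.920 × 10^-8 cm)³ = 6.024 × 10^-23 cm³.
ρ = Z·M/(N_A·a³) = 4 × 195.1 / (6.022 × 10²³ × 6.024 × 10^-23) = 21.51 g/cm³.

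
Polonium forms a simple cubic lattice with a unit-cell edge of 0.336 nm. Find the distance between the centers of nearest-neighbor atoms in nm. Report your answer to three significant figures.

In a simple cubic structure, atoms touch along the cell edge, so a = 2r; the nearest-neighbor distance equals 2r = 1.000·a.
d = 1.000 × 0.336 = 0.336 nm.

0.336 nm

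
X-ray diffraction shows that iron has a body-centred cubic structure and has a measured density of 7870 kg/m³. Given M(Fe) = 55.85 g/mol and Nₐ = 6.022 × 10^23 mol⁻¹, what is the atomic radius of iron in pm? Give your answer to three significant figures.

For a BCC cell (Z = 2), a³ = Z·M/(N_A·ρ) = 2 × 55.85 / (6.022 × 10²³ × 7.870) = 2.357 × 10^-23 cm³, so a = 2.867 × 10^-8 cm = 286.7 pm.
Atoms touch along the body diagonal, so √3·a = 4r, so r = 0.4330 × a = 124 pm.

124 pm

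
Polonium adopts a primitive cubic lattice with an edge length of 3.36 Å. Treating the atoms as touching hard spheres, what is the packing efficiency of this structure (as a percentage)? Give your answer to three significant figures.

52.4%

In a simple cubic lattice atoms touch along the cell edge, so a = 2r, so r = 0.5000a = 1.680 Å.
Packing fraction = Z·(4/3)πr³ / a³ = 1 × (4/3)π × (1.680)³ / (3.36)³ = 0.5236 = 52.4%.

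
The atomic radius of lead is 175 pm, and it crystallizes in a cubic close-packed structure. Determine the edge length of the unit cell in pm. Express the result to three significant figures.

495 pm

In an FCC lattice, atoms touch along the face diagonal, so √2·a = 4r.
a = 4r/√2 = 4 × 175 / 1.4142 = 495 pm.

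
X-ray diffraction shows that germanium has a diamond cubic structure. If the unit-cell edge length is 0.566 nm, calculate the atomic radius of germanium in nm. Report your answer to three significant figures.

0.123 nm

In a diamond cubic lattice, nearest neighbors lie along the body diagonal with √3·a = 8r.
r = √3·a/8 = 1.7321 × 0.566 / 8 = 0.123 nm.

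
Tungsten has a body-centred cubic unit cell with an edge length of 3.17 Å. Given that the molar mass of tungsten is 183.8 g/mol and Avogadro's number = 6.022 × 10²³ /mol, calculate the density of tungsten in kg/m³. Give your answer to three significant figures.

19200 kg/m³

A BCC unit cell contains Z = 2 atoms.
Cell volume: a³ = (3.17 Å)³ = (3.170 × 10^-8 cm)³ = 3.186 × 10^-23 cm³.
ρ = Z·M/(N_A·a³) = 2 × 183.8 / (6.022 × 10²³ × 3.186 × 10^-23) = 19.16 g/cm³ = 19200 kg/m³.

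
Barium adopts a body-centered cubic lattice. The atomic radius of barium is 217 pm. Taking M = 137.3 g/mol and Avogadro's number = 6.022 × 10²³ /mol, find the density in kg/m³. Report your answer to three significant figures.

In a BCC lattice, atoms touch along the body diagonal, so √3·a = 4r, giving a = 501.1 pm = 5.011 × 10^-8 cm.
With Z = 2, ρ = Z·M/(N_A·a³) = 2 × 137.3 / (6.022 × 10²³ × 1.259 × 10^-22) = 3.623 g/cm³ = 3620 kg/m³.

3620 kg/m³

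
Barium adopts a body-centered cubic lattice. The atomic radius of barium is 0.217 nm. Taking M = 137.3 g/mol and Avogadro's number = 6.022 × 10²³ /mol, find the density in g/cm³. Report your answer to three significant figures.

3.62 g/cm³

In a BCC lattice, atoms touch along the body diagonal, so √3·a = 4r, giving a = 0.5011 nm = 5.011 × 10^-8 cm.
With Z = 2, ρ = Z·M/(N_A·a³) = 2 × 137.3 / (6.022 × 10²³ × 1.259 × 10^-22) = 3.623 g/cm³.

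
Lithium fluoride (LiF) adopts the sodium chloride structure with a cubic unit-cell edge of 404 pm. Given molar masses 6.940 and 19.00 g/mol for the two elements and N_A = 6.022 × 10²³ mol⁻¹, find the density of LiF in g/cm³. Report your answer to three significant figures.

The sodium chloride structure contains Z = 4 formula units per cell; M(LiF) = 6.940 + 19.00 = 25.94 g/mol.
a³ = (4.040 × 10^-8 cm)³ = 6.594 × 10^-23 cm³.
ρ = 4 × 25.94 / (6.022 × 10²³ × 6.594 × 10^-23) = 2.613 g/cm³.

2.61 g/cm³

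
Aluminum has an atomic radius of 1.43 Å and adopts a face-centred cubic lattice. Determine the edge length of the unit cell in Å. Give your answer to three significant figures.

In an FCC lattice, atoms touch along the face diagonal, so √2·a = 4r.
a = 4r/√2 = 4 × 1.43 / 1.4142 = 4.04 Å.

4.04 Å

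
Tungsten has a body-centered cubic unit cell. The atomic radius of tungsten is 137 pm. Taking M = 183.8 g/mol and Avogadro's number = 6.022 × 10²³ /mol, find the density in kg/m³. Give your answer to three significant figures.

19300 kg/m³

In a BCC lattice, atoms touch along the body diagonal, so √3·a = 4r, giving a = 316.4 pm = 3.164 × 10^-8 cm.
With Z = 2, ρ = Z·M/(N_A·a³) = 2 × 183.8 / (6.022 × 10²³ × 3.167 × 10^-23) = 19.27 g/cm³ = 19300 kg/m³.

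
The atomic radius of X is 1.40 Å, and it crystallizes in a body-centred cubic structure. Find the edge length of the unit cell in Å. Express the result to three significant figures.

In a BCC lattice, atoms touch along the body diagonal, so √3·a = 4r.
a = 4r/√3 = 4 × 1.40 / 1.7321 = 3.23 Å.

3.23 Å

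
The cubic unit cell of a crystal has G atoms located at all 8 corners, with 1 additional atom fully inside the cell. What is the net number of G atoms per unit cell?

2

Corner atoms are shared by 8 cells (1/8 each), interior atoms are unshared.
Net atoms = 8 × 1/8 + 1 = 1 + 1 = 2.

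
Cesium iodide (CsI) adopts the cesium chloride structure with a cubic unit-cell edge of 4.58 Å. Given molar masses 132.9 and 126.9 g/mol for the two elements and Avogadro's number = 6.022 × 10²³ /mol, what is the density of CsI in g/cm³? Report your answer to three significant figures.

4.49 g/cm³

The cesium chloride structure contains Z = 1 formula unit per cell; M(CsI) = 132.9 + 126.9 = 259.8 g/mol.
a³ = (4.580 × 10^-8 cm)³ = 9.607 × 10^-23 cm³.
ρ = 1 × 259.8 / (6.022 × 10²³ × 9.607 × 10^-23) = 4.491 g/cm³.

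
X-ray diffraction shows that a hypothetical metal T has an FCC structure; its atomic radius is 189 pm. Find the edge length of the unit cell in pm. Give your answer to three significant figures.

535 pm

In an FCC lattice, atoms touch along the face diagonal, so √2·a = 4r.
a = 4r/√2 = 4 × 189 / 1.4142 = 535 pm.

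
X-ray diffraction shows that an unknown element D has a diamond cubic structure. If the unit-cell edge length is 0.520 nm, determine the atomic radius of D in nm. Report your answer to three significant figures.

In a diamond cubic lattice, nearest neighbors lie along the body diagonal with √3·a = 8r.
r = √3·a/8 = 1.7321 × 0.520 / 8 = 0.113 nm.

0.113 nm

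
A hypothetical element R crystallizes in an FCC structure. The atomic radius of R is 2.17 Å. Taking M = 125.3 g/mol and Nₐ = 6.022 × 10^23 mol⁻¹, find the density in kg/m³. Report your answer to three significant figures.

In an FCC lattice, atoms touch along the face diagonal, so √2·a = 4r, giving a = 6.138 Å = 6.138 × 10^-8 cm.
With Z = 4, ρ = Z·M/(N_A·a³) = 4 × 125.3 / (6.022 × 10²³ × 2.312 × 10^-22) = 3.600 g/cm³ = 3600 kg/m³.

3600 kg/m³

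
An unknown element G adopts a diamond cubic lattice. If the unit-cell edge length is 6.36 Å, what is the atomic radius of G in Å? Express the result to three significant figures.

1.38 Å

In a diamond cubic lattice, nearest neighbors lie along the body diagonal with √3·a = 8r.
r = √3·a/8 = 1.7321 × 6.36 / 8 = 1.38 Å.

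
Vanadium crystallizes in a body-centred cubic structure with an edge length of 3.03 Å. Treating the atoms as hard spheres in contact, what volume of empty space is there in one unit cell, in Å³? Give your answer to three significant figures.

In a BCC lattice atoms touch along the body diagonal, so √3·a = 4r, so r = 0.4330a = 1.312 Å.
V_cell = a³ = 27.82 Å³; V_atoms = 2 × (4/3)πr³ = 18.92 Å³.
Empty space = 27.82 − 18.92 = 8.90 Å³.

8.90 Å³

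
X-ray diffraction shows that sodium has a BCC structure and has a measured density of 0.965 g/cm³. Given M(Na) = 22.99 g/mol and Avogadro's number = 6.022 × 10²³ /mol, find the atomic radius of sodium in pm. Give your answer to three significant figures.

For a BCC cell (Z = 2), a³ = Z·M/(N_A·ρ) = 2 × 22.99 / (6.022 × 10²³ × 0.9650) = 7.912 × 10^-23 cm³, so a = 4.293 × 10^-8 cm = 429.3 pm.
Atoms touch along the body diagonal, so √3·a = 4r, so r = 0.4330 × a = 186 pm.

186 pm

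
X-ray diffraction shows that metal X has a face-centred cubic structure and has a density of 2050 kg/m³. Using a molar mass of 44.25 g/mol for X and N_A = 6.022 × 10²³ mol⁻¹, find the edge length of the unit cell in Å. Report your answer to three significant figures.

With Z = 4 atoms per FCC cell, a³ = Z·M/(N_A·ρ) = 4 × 44.25 / (6.022 × 10²³ × 2.050 g/cm³) = 1.434 × 10^-22 cm³.
a = (1.434 × 10^-22)^(1/3) = 5.234 × 10^-8 cm = 5.23 Å.

5.23 Å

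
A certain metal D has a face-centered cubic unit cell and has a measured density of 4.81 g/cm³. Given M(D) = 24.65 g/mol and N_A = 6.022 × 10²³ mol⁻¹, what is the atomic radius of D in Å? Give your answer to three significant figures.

For an FCC cell (Z = 4), a³ = Z·M/(N_A·ρ) = 4 × 24.65 / (6.022 × 10²³ × 4.810) = 3.404 × 10^-23 cm³, so a = 3.241 × 10^-8 cm = 3.241 Å.
Atoms touch along the face diagonal, so √2·a = 4r, so r = 0.3536 × a = 1.15 Å.

1.15 Å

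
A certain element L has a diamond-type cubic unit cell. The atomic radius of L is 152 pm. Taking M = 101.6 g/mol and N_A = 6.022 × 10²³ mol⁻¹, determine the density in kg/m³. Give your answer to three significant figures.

3900 kg/m³

In a diamond cubic lattice, nearest neighbors lie along the body diagonal with √3·a = 8r, giving a = 702.1 pm = 7.021 × 10^-8 cm.
With Z = 8, ρ = Z·M/(N_A·a³) = 8 × 101.6 / (6.022 × 10²³ × 3.460 × 10^-22) = 3.901 g/cm³ = 3900 kg/m³.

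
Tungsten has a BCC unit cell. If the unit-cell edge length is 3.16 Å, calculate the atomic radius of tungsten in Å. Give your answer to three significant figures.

In a BCC lattice, atoms touch along the body diagonal, so √3·a = 4r.
r = √3·a/4 = 1.7321 × 3.16 / 4 = 1.37 Å.

1.37 Å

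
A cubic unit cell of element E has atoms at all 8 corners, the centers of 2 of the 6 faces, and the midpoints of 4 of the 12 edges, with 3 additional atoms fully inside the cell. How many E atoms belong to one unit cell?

6

Corner atoms are shared by 8 cells (1/8 each), face atoms by 2 (1/2 each), edge atoms by 4 (1/4 each), interior atoms are unshared.
Net atoms = 8 × 1/8 + 2 × 1/2 + 4 × 1/4 + 3 = 1 + 1 + 1 + 3 = 6.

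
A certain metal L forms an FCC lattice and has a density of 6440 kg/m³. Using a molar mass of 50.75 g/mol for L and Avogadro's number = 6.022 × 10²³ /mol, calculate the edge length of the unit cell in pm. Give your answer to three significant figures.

374 pm

With Z = 4 atoms per FCC cell, a³ = Z·M/(N_A·ρ) = 4 × 50.75 / (6.022 × 10²³ × 6.440 g/cm³) = 5.234 × 10^-23 cm³.
a = (5.234 × 10^-23)^(1/3) = 3.741 × 10^-8 cm = 374 pm.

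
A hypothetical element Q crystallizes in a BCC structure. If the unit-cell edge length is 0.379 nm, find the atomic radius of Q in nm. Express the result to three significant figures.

In a BCC lattice, atoms touch along the body diagonal, so √3·a = 4r.
r = √3·a/4 = 1.7321 × 0.379 / 4 = 0.164 nm.

0.164 nm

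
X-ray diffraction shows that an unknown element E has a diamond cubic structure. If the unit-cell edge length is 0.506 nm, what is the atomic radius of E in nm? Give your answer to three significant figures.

In a diamond cubic lattice, nearest neighbors lie along the body diagonal with √3·a = 8r.
r = √3·a/8 = 1.7321 × 0.506 / 8 = 0.110 nm.

0.110 nm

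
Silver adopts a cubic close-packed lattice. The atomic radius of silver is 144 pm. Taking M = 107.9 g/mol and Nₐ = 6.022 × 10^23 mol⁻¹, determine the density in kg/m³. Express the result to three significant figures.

In an FCC lattice, atoms touch along the face diagonal, so √2·a = 4r, giving a = 407.3 pm = 4.073 × 10^-8 cm.
With Z = 4, ρ = Z·M/(N_A·a³) = 4 × 107.9 / (6.022 × 10²³ × 6.757 × 10^-23) = 10.61 g/cm³ = 10600 kg/m³.

10600 kg/m³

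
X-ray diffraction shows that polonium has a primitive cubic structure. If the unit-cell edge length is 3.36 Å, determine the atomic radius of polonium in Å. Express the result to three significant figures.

In a simple cubic lattice, atoms touch along the cell edge, so a = 2r.
r = a/2 = 3.36/2 = 1.68 Å.

1.68 Å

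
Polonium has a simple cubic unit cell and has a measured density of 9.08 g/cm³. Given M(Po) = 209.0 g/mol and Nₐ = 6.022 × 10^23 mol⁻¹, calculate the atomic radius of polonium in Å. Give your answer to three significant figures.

For a simple cubic cell (Z = 1), a³ = Z·M/(N_A·ρ) = 1 × 209.0 / (6.022 × 10²³ × 9.080) = 3.822 × 10^-23 cm³, so a = 3.369 × 10^-8 cm = 3.369 Å.
Atoms touch along the cell edge, so a = 2r, so r = 0.5000 × a = 1.68 Å.

1.68 Å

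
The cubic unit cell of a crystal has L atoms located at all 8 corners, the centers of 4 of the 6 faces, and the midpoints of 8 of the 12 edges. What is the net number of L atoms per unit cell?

Corner atoms are shared by 8 cells (1/8 each), face atoms by 2 (1/2 each), edge atoms by 4 (1/4 each).
Net atoms = 8 × 1/8 + 4 × 1/2 + 8 × 1/4 = 1 + 2 + 2 = 5.

5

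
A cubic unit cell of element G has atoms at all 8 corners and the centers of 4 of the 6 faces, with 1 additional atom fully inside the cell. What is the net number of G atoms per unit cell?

Corner atoms are shared by 8 cells (1/8 each), face atoms by 2 (1/2 each), interior atoms are unshared.
Net atoms = 8 × 1/8 + 4 × 1/2 + 1 = 1 + 2 + 1 = 4.

4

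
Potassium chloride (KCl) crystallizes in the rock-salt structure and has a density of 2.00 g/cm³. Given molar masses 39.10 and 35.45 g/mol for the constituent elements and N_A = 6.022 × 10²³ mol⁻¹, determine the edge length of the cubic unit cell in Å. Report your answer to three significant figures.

M(KCl) = 74.55 g/mol; Z = 4 formula units per cell.
a³ = Z·M/(N_A·ρ) = 4 × 74.55 / (6.022 × 10²³ × 2.00) = 2.476 × 10^-22 cm³, so a = 6.279 × 10^-8 cm = 6.28 Å.

6.28 Å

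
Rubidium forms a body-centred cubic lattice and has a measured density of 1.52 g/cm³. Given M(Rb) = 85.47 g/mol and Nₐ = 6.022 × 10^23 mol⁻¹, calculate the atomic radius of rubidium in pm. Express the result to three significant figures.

For a BCC cell (Z = 2), a³ = Z·M/(N_A·ρ) = 2 × 85.47 / (6.022 × 10²³ × 1.520) = 1.867 × 10^-22 cm³, so a = 5.716 × 10^-8 cm = 571.6 pm.
Atoms touch along the body diagonal, so √3·a = 4r, so r = 0.4330 × a = 248 pm.

248 pm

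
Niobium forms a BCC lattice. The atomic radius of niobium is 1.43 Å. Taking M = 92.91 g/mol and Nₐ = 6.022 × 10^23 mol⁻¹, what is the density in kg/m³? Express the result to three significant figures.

In a BCC lattice, atoms touch along the body diagonal, so √3·a = 4r, giving a = 3.302 Å = 3.302 × 10^-8 cm.
With Z = 2, ρ = Z·M/(N_A·a³) = 2 × 92.91 / (6.022 × 10²³ × 3.602 × 10^-23) = 8.567 g/cm³ = 8570 kg/m³.

8570 kg/m³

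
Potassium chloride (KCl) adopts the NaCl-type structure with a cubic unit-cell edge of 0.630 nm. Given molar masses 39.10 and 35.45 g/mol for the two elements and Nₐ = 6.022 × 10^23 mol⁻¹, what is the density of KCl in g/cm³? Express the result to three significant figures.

1.98 g/cm³

The NaCl-type structure contains Z = 4 formula units per cell; M(KCl) = 39.10 + 35.45 = 74.55 g/mol.
a³ = (6.300 × 10^-8 cm)³ = 2.500 × 10^-22 cm³.
ρ = 4 × 74.55 / (6.022 × 10²³ × 2.500 × 10^-22) = 1.980 g/cm³.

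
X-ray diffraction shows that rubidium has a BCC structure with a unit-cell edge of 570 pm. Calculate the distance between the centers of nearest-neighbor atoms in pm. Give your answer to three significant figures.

In a BCC structure, atoms touch along the body diagonal, so √3·a = 4r; the nearest-neighbor distance equals 2r = 0.8660·a.
d = 0.8660 × 570 = 494 pm.

494 pm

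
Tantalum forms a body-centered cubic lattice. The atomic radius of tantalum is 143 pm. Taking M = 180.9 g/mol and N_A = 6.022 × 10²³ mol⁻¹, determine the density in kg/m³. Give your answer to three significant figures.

In a BCC lattice, atoms touch along the body diagonal, so √3·a = 4r, giving a = 330.2 pm = 3.302 × 10^-8 cm.
With Z = 2, ρ = Z·M/(N_A·a³) = 2 × 180.9 / (6.022 × 10²³ × 3.602 × 10^-23) = 16.68 g/cm³ = 16700 kg/m³.

16700 kg/m³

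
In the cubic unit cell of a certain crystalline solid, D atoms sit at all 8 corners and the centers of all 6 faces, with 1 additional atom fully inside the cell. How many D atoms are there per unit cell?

Corner atoms are shared by 8 cells (1/8 each), face atoms by 2 (1/2 each), interior atoms are unshared.
Net atoms = 8 × 1/8 + 6 × 1/2 + 1 = 1 + 3 + 1 = 5.

5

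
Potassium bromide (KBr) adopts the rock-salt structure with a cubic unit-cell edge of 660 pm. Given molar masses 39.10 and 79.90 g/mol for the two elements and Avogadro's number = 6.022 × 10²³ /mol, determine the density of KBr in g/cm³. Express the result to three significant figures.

2.75 g/cm³

The rock-salt structure contains Z = 4 formula units per cell; M(KBr) = 39.10 + 79.90 = 119.0 g/mol.
a³ = (6.600 × 10^-8 cm)³ = 2.875 × 10^-22 cm³.
ρ = 4 × 119.0 / (6.022 × 10²³ × 2.875 × 10^-22) = 2.749 g/cm³.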